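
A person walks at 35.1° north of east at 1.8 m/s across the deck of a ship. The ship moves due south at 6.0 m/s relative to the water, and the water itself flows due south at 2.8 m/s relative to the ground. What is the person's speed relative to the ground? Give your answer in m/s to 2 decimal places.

7.90 m/s

In east/north components (m/s): person relative to ship = (1.473, 1.035); ship relative to water = (0.000, -6.000); water relative to ground = (0.000, -2.800).
Sum = (1.473, -7.765) m/s.
Speed = |(1.473, -7.765)| = 7.903 m/s.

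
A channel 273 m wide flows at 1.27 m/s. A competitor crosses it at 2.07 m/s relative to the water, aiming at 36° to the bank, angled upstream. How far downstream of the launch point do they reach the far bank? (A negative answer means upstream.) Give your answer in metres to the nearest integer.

Perpendicular speed = 1.217 m/s; crossing time = 273 / 1.217 = 224.375 s.
Net downstream speed = -0.405 m/s.
Drift = -0.405 × 224.375 = -90.797 m (upstream).

-91 m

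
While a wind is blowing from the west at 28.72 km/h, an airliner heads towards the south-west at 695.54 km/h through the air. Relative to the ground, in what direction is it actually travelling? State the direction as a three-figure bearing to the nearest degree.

223°

Taking east as x and north as y: velocity relative to the air = (-491.821, -491.821) km/h; the air relative to ground = (28.720, 0.000) km/h.
Velocity relative to ground = (-491.821, -491.821) + (28.720, 0.000) = (-463.101, -491.821) km/h.
Bearing = atan2(-463.10, -491.82) = 223.28° clockwise from north.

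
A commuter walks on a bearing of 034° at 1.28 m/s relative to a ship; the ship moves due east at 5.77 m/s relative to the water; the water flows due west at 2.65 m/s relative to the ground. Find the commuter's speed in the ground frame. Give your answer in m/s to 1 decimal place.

In east/north components (m/s): commuter relative to ship = (0.716, 1.061); ship relative to water = (5.770, 0.000); water relative to ground = (-2.650, 0.000).
Sum = (3.836, 1.061) m/s.
Speed = |(3.836, 1.061)| = 3.980 m/s.

4.0 m/s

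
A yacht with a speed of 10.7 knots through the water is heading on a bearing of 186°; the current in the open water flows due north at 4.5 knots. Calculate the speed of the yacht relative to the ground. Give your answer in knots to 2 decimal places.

6.24 knots

Taking east as x and north as y: velocity relative to the water = (-1.118, -10.641) knots; the water relative to ground = (0.000, 4.500) knots.
Velocity relative to ground = (-1.118, -10.641) + (0.000, 4.500) = (-1.118, -6.141) knots.
Speed = |(-1.118, -6.141)| = 6.242 knots.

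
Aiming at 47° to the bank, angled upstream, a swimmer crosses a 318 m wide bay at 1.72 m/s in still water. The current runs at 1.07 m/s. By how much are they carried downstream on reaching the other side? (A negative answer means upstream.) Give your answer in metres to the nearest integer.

-26 m

Perpendicular speed = 1.258 m/s; crossing time = 318 / 1.258 = 252.797 s.
Net downstream speed = -0.103 m/s.
Drift = -0.103 × 252.797 = -26.047 m (upstream).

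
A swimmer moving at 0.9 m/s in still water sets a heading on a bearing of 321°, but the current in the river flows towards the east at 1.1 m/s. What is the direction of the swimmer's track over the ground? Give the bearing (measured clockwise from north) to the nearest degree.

Taking east as x and north as y: velocity relative to the water = (-0.566, 0.699) m/s; the water relative to ground = (1.100, 0.000) m/s.
Velocity relative to ground = (-0.566, 0.699) + (1.100, 0.000) = (0.534, 0.699) m/s.
Bearing = atan2(0.53, 0.70) = 37.34° clockwise from north.

037°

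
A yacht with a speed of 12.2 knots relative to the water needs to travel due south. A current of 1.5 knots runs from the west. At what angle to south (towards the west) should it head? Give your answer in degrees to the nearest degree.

7°

The current pushes perpendicular to the desired track; the heading must have a component into the current equal to 1.5 knots: 12.2 sin θ = 1.5.
sin θ = 0.1230, so θ = 7.062°.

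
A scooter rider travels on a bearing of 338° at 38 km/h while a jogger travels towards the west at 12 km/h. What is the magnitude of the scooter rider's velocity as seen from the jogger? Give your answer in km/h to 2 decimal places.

35.30 km/h

Taking east as x and north as y: scooter rider velocity = (-14.235, 35.233) km/h; jogger velocity = (-12.000, 0.000) km/h.
Velocity of scooter rider relative to jogger = (-14.235, 35.233) − (-12.000, 0.000) = (-2.235, 35.233) km/h.
Magnitude = |(-2.235, 35.233)| = 35.304 km/h.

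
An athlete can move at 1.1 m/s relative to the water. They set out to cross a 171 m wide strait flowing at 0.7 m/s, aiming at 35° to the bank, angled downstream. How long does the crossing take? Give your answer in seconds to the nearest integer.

271 s

The component of the athlete's velocity perpendicular to the bank is 1.1 × sin 35° = 0.631 m/s.
The current is parallel to the bank, so it does not affect the crossing time.
Time = 171 / 0.631 = 271.027 s.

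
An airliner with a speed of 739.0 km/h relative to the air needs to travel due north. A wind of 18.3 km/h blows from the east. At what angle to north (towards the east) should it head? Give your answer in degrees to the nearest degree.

The wind pushes perpendicular to the desired track; the heading must have a component into the wind equal to 18.3 km/h: 739.0 sin θ = 18.3.
sin θ = 0.0248, so θ = 1.419°.

1°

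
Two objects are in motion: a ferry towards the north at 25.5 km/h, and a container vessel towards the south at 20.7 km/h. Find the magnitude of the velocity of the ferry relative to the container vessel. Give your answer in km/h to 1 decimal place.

Taking east as x and north as y: ferry velocity = (0.000, 25.500) km/h; container vessel velocity = (0.000, -20.700) km/h.
Velocity of ferry relative to container vessel = (0.000, 25.500) − (0.000, -20.700) = (0.000, 46.200) km/h.
Magnitude = |(0.000, 46.200)| = 46.200 km/h.

46.2 km/h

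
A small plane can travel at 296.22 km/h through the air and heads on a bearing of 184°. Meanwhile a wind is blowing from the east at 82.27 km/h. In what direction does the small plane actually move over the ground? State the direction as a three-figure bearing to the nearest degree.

Taking east as x and north as y: velocity relative to the air = (-20.663, -295.498) km/h; the air relative to ground = (-82.270, 0.000) km/h.
Velocity relative to ground = (-20.663, -295.498) + (-82.270, 0.000) = (-102.933, -295.498) km/h.
Bearing = atan2(-102.93, -295.50) = 199.21° clockwise from north.

199°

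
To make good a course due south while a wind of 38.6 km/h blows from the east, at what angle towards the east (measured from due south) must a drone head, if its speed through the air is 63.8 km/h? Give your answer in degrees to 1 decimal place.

The wind pushes perpendicular to the desired track; the heading must have a component into the wind equal to 38.6 km/h: 63.8 sin θ = 38.6.
sin θ = 0.6050, so θ = 37.230°.

37.2°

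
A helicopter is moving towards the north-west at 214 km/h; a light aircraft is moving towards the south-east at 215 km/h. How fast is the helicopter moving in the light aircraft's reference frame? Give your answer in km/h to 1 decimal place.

429.0 km/h

Taking east as x and north as y: helicopter velocity = (-151.321, 151.321) km/h; light aircraft velocity = (152.028, -152.028) km/h.
Velocity of helicopter relative to light aircraft = (-151.321, 151.321) − (152.028, -152.028) = (-303.349, 303.349) km/h.
Magnitude = |(-303.349, 303.349)| = 429.000 km/h.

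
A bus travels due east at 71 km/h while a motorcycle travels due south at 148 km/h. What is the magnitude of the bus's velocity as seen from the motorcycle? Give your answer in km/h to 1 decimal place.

Taking east as x and north as y: bus velocity = (71.000, 0.000) km/h; motorcycle velocity = (0.000, -148.000) km/h.
Velocity of bus relative to motorcycle = (71.000, 0.000) − (0.000, -148.000) = (71.000, 148.000) km/h.
Magnitude = |(71.000, 148.000)| = 164.149 km/h.

164.1 km/h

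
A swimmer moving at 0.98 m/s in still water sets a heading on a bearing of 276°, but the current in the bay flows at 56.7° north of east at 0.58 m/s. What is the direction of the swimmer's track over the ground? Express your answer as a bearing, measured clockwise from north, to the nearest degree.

Taking east as x and north as y: velocity relative to the water = (-0.975, 0.102) m/s; the water relative to ground = (0.318, 0.485) m/s.
Velocity relative to ground = (-0.975, 0.102) + (0.318, 0.485) = (-0.656, 0.587) m/s.
Bearing = atan2(-0.66, 0.59) = 311.82° clockwise from north.

312°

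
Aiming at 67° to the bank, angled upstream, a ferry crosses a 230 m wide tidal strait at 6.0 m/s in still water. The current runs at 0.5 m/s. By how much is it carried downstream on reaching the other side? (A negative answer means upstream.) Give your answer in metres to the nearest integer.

Perpendicular speed = 5.523 m/s; crossing time = 230 / 5.523 = 41.644 s.
Net downstream speed = -1.844 m/s.
Drift = -1.844 × 41.644 = -76.807 m (upstream).

-77 m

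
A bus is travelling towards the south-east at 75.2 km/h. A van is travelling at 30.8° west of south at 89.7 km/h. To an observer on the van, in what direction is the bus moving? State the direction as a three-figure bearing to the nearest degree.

076°

Taking east as x and north as y: bus velocity = (53.174, -53.174) km/h; van velocity = (-45.930, -77.049) km/h.
Velocity of bus relative to van = (53.174, -53.174) − (-45.930, -77.049) = (99.105, 23.874) km/h.
Bearing = atan2(99.10, 23.87) = 76.46° clockwise from north.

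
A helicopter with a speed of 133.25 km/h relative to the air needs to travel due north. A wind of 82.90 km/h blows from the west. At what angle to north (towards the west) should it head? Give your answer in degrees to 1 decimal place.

The wind pushes perpendicular to the desired track; the heading must have a component into the wind equal to 82.90 km/h: 133.25 sin θ = 82.90.
sin θ = 0.6221, so θ = 38.472°.

38.5°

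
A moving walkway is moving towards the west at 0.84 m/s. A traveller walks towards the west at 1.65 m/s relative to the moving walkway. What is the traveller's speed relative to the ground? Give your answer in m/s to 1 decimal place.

Taking east as x and north as y: moving walkway velocity = (-0.840, 0.000) m/s; traveller velocity relative to moving walkway = (-1.650, 0.000) m/s.
Velocity relative to ground = (-0.840, 0.000) + (-1.650, 0.000) = (-2.490, 0.000) m/s.
Speed = |(-2.490, 0.000)| = 2.490 m/s.

2.5 m/s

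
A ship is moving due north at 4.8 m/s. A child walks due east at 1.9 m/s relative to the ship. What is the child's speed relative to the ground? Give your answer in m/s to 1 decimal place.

Taking east as x and north as y: ship velocity = (0.000, 4.800) m/s; child velocity relative to ship = (1.900, 0.000) m/s.
Velocity relative to ground = (0.000, 4.800) + (1.900, 0.000) = (1.900, 4.800) m/s.
Speed = |(1.900, 4.800)| = 5.162 m/s.

5.2 m/s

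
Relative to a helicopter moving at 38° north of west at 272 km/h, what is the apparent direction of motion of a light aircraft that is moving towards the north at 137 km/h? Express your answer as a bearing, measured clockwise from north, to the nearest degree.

098°

Taking east as x and north as y: light aircraft velocity = (0.000, 137.000) km/h; helicopter velocity = (-214.339, 167.460) km/h.
Velocity of light aircraft relative to helicopter = (0.000, 137.000) − (-214.339, 167.460) = (214.339, -30.460) km/h.
Bearing = atan2(214.34, -30.46) = 98.09° clockwise from north.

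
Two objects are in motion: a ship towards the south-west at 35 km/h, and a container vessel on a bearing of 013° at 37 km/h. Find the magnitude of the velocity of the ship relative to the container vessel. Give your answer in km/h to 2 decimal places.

Taking east as x and north as y: ship velocity = (-24.749, -24.749) km/h; container vessel velocity = (8.323, 36.052) km/h.
Velocity of ship relative to container vessel = (-24.749, -24.749) − (8.323, 36.052) = (-33.072, -60.800) km/h.
Magnitude = |(-33.072, -60.800)| = 69.213 km/h.

69.21 km/h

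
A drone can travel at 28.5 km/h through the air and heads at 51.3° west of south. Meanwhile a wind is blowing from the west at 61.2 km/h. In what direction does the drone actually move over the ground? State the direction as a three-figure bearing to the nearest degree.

Taking east as x and north as y: velocity relative to the air = (-22.242, -17.819) km/h; the air relative to ground = (61.200, 0.000) km/h.
Velocity relative to ground = (-22.242, -17.819) + (61.200, 0.000) = (38.958, -17.819) km/h.
Bearing = atan2(38.96, -17.82) = 114.58° clockwise from north.

115°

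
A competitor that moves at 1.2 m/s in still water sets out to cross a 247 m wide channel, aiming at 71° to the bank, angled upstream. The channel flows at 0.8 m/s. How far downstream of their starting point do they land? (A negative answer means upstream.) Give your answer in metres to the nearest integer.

89 m

Perpendicular speed = 1.135 m/s; crossing time = 247 / 1.135 = 217.694 s.
Net downstream speed = 0.409 m/s.
Drift = 0.409 × 217.694 = 89.106 m (downstream).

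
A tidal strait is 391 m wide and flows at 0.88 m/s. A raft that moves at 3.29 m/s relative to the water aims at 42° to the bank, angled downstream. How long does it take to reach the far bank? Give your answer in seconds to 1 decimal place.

177.6 s

The component of the raft's velocity perpendicular to the bank is 3.29 × sin 42° = 2.201 m/s.
The flow acts along the bank and has no component across it.
Time = 391 / 2.201 = 177.611 s.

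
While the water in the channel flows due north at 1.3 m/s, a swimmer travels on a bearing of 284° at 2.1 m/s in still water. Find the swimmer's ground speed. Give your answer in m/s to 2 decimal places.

2.72 m/s

Taking east as x and north as y: velocity relative to the water = (-2.038, 0.508) m/s; the water relative to ground = (0.000, 1.300) m/s.
Velocity relative to ground = (-2.038, 0.508) + (0.000, 1.300) = (-2.038, 1.808) m/s.
Speed = |(-2.038, 1.808)| = 2.724 m/s.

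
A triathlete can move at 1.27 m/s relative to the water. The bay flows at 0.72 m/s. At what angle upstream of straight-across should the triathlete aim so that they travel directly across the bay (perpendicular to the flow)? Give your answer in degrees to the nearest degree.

To cancel the current, the upstream component of the triathlete's velocity must equal the flow: 1.27 sin θ = 0.72.
sin θ = 0.72 / 1.27 = 0.5669.
θ = arcsin(0.5669) = 34.536°.

35°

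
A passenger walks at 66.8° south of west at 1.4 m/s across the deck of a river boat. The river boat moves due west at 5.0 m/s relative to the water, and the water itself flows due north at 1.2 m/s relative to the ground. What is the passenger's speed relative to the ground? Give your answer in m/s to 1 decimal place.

In east/north components (m/s): passenger relative to river boat = (-0.552, -1.287); river boat relative to water = (-5.000, 0.000); water relative to ground = (0.000, 1.200).
Sum = (-5.552, -0.087) m/s.
Speed = |(-5.552, -0.087)| = 5.552 m/s.

5.6 m/s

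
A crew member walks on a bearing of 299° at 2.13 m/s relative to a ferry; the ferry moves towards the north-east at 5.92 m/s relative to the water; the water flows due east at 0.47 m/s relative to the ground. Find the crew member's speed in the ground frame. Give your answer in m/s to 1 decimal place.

In east/north components (m/s): crew member relative to ferry = (-1.863, 1.033); ferry relative to water = (4.186, 4.186); water relative to ground = (0.470, 0.000).
Sum = (2.793, 5.219) m/s.
Speed = |(2.793, 5.219)| = 5.919 m/s.

5.9 m/s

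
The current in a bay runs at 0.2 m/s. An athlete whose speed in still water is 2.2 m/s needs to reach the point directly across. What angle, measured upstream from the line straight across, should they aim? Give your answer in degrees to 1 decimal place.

5.2°

To cancel the current, the upstream component of the athlete's velocity must equal the flow: 2.2 sin θ = 0.2.
sin θ = 0.2 / 2.2 = 0.0909.
θ = arcsin(0.0909) = 5.216°.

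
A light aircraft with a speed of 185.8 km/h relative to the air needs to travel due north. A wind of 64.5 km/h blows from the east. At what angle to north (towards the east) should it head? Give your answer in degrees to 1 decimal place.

20.3°

The wind pushes perpendicular to the desired track; the heading must have a component into the wind equal to 64.5 km/h: 185.8 sin θ = 64.5.
sin θ = 0.3471, so θ = 20.313°.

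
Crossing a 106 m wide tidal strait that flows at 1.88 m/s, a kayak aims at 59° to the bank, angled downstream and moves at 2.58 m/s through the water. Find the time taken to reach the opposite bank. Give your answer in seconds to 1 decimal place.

The component of the kayak's velocity perpendicular to the bank is 2.58 × sin 59° = 2.211 m/s.
The current is parallel to the bank, so it does not affect the crossing time.
Time = 106 / 2.211 = 47.931 s.

47.9 s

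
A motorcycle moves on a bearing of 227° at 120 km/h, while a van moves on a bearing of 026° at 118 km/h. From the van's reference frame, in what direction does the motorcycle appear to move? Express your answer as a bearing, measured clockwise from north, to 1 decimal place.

Taking east as x and north as y: motorcycle velocity = (-87.762, -81.840) km/h; van velocity = (51.728, 106.058) km/h.
Velocity of motorcycle relative to van = (-87.762, -81.840) − (51.728, 106.058) = (-139.490, -187.898) km/h.
Bearing = atan2(-139.49, -187.90) = 216.59° clockwise from north.

216.6°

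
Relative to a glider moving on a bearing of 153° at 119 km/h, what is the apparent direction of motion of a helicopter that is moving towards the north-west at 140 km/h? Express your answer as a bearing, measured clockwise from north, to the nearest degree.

Taking east as x and north as y: helicopter velocity = (-98.995, 98.995) km/h; glider velocity = (54.025, -106.030) km/h.
Velocity of helicopter relative to glider = (-98.995, 98.995) − (54.025, -106.030) = (-153.020, 205.025) km/h.
Bearing = atan2(-153.02, 205.02) = 323.26° clockwise from north.

323°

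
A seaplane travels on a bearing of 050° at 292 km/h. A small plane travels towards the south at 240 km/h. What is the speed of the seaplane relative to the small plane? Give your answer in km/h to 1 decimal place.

Taking east as x and north as y: seaplane velocity = (223.685, 187.694) km/h; small plane velocity = (0.000, -240.000) km/h.
Velocity of seaplane relative to small plane = (223.685, 187.694) − (0.000, -240.000) = (223.685, 427.694) km/h.
Magnitude = |(223.685, 427.694)| = 482.656 km/h.

482.7 km/h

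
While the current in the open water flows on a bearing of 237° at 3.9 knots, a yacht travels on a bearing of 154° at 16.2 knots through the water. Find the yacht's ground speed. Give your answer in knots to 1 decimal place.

Taking east as x and north as y: velocity relative to the water = (7.102, -14.560) knots; the water relative to ground = (-3.271, -2.124) knots.
Velocity relative to ground = (7.102, -14.560) + (-3.271, -2.124) = (3.831, -16.685) knots.
Speed = |(3.831, -16.685)| = 17.119 knots.

17.1 knots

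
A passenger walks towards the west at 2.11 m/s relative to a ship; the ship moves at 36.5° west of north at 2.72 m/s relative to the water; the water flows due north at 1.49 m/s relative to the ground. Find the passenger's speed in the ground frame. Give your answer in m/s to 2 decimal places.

5.24 m/s

In east/north components (m/s): passenger relative to ship = (-2.110, 0.000); ship relative to water = (-1.618, 2.186); water relative to ground = (0.000, 1.490).
Sum = (-3.728, 3.676) m/s.
Speed = |(-3.728, 3.676)| = 5.236 m/s.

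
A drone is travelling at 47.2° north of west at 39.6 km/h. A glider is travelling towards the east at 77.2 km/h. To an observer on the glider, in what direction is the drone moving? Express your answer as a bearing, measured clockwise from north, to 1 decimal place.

285.6°

Taking east as x and north as y: drone velocity = (-26.906, 29.056) km/h; glider velocity = (77.200, 0.000) km/h.
Velocity of drone relative to glider = (-26.906, 29.056) − (77.200, 0.000) = (-104.106, 29.056) km/h.
Bearing = atan2(-104.11, 29.06) = 285.59° clockwise from north.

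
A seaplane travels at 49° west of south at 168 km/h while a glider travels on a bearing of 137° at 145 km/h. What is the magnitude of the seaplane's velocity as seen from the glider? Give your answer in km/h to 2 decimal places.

Taking east as x and north as y: seaplane velocity = (-126.791, -110.218) km/h; glider velocity = (98.890, -106.046) km/h.
Velocity of seaplane relative to glider = (-126.791, -110.218) − (98.890, -106.046) = (-225.681, -4.172) km/h.
Magnitude = |(-225.681, -4.172)| = 225.720 km/h.

225.72 km/h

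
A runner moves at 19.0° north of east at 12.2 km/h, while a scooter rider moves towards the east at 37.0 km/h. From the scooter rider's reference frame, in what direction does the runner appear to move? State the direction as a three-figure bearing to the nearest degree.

Taking east as x and north as y: runner velocity = (11.535, 3.972) km/h; scooter rider velocity = (37.000, 0.000) km/h.
Velocity of runner relative to scooter rider = (11.535, 3.972) − (37.000, 0.000) = (-25.465, 3.972) km/h.
Bearing = atan2(-25.46, 3.97) = 278.87° clockwise from north.

279°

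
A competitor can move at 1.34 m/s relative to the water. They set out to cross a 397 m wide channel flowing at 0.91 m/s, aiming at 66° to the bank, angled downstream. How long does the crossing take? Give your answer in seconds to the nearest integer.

324 s

The component of the competitor's velocity perpendicular to the bank is 1.34 × sin 66° = 1.224 m/s.
The current is parallel to the bank, so it does not affect the crossing time.
Time = 397 / 1.224 = 324.306 s.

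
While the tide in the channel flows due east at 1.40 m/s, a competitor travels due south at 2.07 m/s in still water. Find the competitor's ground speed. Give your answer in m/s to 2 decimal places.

Taking east as x and north as y: velocity relative to the water = (0.000, -2.070) m/s; the water relative to ground = (1.400, 0.000) m/s.
Velocity relative to ground = (0.000, -2.070) + (1.400, 0.000) = (1.400, -2.070) m/s.
Speed = |(1.400, -2.070)| = 2.499 m/s.

2.50 m/s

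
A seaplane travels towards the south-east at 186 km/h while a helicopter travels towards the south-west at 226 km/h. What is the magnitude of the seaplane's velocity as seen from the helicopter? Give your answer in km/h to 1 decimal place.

292.7 km/h

Taking east as x and north as y: seaplane velocity = (131.522, -131.522) km/h; helicopter velocity = (-159.806, -159.806) km/h.
Velocity of seaplane relative to helicopter = (131.522, -131.522) − (-159.806, -159.806) = (291.328, 28.284) km/h.
Magnitude = |(291.328, 28.284)| = 292.698 km/h.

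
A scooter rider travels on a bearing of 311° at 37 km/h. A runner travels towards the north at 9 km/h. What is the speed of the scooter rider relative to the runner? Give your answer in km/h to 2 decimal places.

31.83 km/h

Taking east as x and north as y: scooter rider velocity = (-27.924, 24.274) km/h; runner velocity = (0.000, 9.000) km/h.
Velocity of scooter rider relative to runner = (-27.924, 24.274) − (0.000, 9.000) = (-27.924, 15.274) km/h.
Magnitude = |(-27.924, 15.274)| = 31.829 km/h.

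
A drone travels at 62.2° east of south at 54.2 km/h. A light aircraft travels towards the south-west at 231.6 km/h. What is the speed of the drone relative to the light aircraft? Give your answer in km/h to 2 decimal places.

Taking east as x and north as y: drone velocity = (47.944, -25.278) km/h; light aircraft velocity = (-163.766, -163.766) km/h.
Velocity of drone relative to light aircraft = (47.944, -25.278) − (-163.766, -163.766) = (211.710, 138.488) km/h.
Magnitude = |(211.710, 138.488)| = 252.982 km/h.

252.98 km/h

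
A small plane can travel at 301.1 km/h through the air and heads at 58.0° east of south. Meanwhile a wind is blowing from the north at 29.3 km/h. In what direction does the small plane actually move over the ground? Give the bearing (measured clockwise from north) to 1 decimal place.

Taking east as x and north as y: velocity relative to the air = (255.347, -159.559) km/h; the air relative to ground = (0.000, -29.300) km/h.
Velocity relative to ground = (255.347, -159.559) + (0.000, -29.300) = (255.347, -188.859) km/h.
Bearing = atan2(255.35, -188.86) = 126.49° clockwise from north.

126.5°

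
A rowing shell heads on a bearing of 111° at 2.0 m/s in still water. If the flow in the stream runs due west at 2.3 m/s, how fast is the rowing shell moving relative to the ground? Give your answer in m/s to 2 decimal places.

Taking east as x and north as y: velocity relative to the water = (1.867, -0.717) m/s; the water relative to ground = (-2.300, 0.000) m/s.
Velocity relative to ground = (1.867, -0.717) + (-2.300, 0.000) = (-0.433, -0.717) m/s.
Speed = |(-0.433, -0.717)| = 0.837 m/s.

0.84 m/s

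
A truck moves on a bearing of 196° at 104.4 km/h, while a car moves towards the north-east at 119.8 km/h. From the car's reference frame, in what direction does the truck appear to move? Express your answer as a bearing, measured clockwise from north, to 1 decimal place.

211.5°

Taking east as x and north as y: truck velocity = (-28.777, -100.356) km/h; car velocity = (84.711, 84.711) km/h.
Velocity of truck relative to car = (-28.777, -100.356) − (84.711, 84.711) = (-113.488, -185.067) km/h.
Bearing = atan2(-113.49, -185.07) = 211.52° clockwise from north.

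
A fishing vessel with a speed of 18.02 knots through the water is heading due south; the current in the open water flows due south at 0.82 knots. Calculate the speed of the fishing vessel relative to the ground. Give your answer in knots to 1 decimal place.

Taking east as x and north as y: velocity relative to the water = (0.000, -18.020) knots; the water relative to ground = (0.000, -0.820) knots.
Velocity relative to ground = (0.000, -18.020) + (0.000, -0.820) = (0.000, -18.840) knots.
Speed = |(0.000, -18.840)| = 18.840 knots.

18.8 knots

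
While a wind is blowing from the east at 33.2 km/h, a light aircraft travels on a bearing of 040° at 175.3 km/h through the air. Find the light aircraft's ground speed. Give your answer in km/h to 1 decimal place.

Taking east as x and north as y: velocity relative to the air = (112.681, 134.288) km/h; the air relative to ground = (-33.200, 0.000) km/h.
Velocity relative to ground = (112.681, 134.288) + (-33.200, 0.000) = (79.481, 134.288) km/h.
Speed = |(79.481, 134.288)| = 156.046 km/h.

156.0 km/h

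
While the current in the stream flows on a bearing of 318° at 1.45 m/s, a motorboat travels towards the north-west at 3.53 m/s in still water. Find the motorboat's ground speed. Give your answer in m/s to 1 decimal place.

5.0 m/s

Taking east as x and north as y: velocity relative to the water = (-2.496, 2.496) m/s; the water relative to ground = (-0.970, 1.078) m/s.
Velocity relative to ground = (-2.496, 2.496) + (-0.970, 1.078) = (-3.466, 3.574) m/s.
Speed = |(-3.466, 3.574)| = 4.979 m/s.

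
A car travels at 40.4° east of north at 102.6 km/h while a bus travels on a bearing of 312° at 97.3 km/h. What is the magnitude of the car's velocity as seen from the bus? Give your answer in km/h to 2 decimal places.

Taking east as x and north as y: car velocity = (66.497, 78.134) km/h; bus velocity = (-72.308, 65.106) km/h.
Velocity of car relative to bus = (66.497, 78.134) − (-72.308, 65.106) = (138.805, 13.027) km/h.
Magnitude = |(138.805, 13.027)| = 139.415 km/h.

139.42 km/h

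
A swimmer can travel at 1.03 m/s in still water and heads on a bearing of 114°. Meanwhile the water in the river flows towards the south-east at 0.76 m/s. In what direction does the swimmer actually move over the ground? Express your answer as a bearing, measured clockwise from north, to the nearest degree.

Taking east as x and north as y: velocity relative to the water = (0.941, -0.419) m/s; the water relative to ground = (0.537, -0.537) m/s.
Velocity relative to ground = (0.941, -0.419) + (0.537, -0.537) = (1.478, -0.956) m/s.
Bearing = atan2(1.48, -0.96) = 122.90° clockwise from north.

123°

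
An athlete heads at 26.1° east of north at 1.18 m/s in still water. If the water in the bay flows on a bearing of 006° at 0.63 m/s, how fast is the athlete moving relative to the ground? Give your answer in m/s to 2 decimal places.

1.78 m/s

Taking east as x and north as y: velocity relative to the water = (0.519, 1.060) m/s; the water relative to ground = (0.066, 0.627) m/s.
Velocity relative to ground = (0.519, 1.060) + (0.066, 0.627) = (0.585, 1.686) m/s.
Speed = |(0.585, 1.686)| = 1.785 m/s.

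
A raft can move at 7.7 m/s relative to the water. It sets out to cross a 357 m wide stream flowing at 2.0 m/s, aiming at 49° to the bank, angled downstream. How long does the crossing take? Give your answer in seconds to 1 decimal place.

The component of the raft's velocity perpendicular to the bank is 7.7 × sin 49° = 5.811 m/s.
Only the cross-stream component determines the crossing time; the current contributes nothing perpendicular to the bank.
Time = 357 / 5.811 = 61.432 s.

61.4 s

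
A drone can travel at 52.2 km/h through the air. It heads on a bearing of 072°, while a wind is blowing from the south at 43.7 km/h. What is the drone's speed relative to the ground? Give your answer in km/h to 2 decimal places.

Taking east as x and north as y: velocity relative to the air = (49.645, 16.131) km/h; the air relative to ground = (0.000, 43.700) km/h.
Velocity relative to ground = (49.645, 16.131) + (0.000, 43.700) = (49.645, 59.831) km/h.
Speed = |(49.645, 59.831)| = 77.745 km/h.

77.75 km/h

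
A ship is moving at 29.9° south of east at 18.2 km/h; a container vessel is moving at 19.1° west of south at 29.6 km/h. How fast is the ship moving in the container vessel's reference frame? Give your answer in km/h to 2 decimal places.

Taking east as x and north as y: ship velocity = (15.778, -9.072) km/h; container vessel velocity = (-9.686, -27.970) km/h.
Velocity of ship relative to container vessel = (15.778, -9.072) − (-9.686, -27.970) = (25.463, 18.898) km/h.
Magnitude = |(25.463, 18.898)| = 31.710 km/h.

31.71 km/h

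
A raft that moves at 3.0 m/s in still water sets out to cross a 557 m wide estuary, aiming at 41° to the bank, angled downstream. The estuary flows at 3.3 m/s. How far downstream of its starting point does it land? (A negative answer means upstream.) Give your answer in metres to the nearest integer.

1575 m

Perpendicular speed = 1.968 m/s; crossing time = 557 / 1.968 = 283.003 s.
Net downstream speed = 5.564 m/s.
Drift = 5.564 × 283.003 = 1574.665 m (downstream).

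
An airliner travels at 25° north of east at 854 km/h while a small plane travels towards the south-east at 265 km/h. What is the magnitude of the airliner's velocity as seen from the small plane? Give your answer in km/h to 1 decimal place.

803.0 km/h

Taking east as x and north as y: airliner velocity = (773.987, 360.916) km/h; small plane velocity = (187.383, -187.383) km/h.
Velocity of airliner relative to small plane = (773.987, 360.916) − (187.383, -187.383) = (586.604, 548.299) km/h.
Magnitude = |(586.604, 548.299)| = 802.954 km/h.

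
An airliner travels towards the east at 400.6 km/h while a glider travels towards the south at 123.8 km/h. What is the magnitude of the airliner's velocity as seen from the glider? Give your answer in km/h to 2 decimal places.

Taking east as x and north as y: airliner velocity = (400.600, 0.000) km/h; glider velocity = (0.000, -123.800) km/h.
Velocity of airliner relative to glider = (400.600, 0.000) − (0.000, -123.800) = (400.600, 123.800) km/h.
Magnitude = |(400.600, 123.800)| = 419.293 km/h.

419.29 km/h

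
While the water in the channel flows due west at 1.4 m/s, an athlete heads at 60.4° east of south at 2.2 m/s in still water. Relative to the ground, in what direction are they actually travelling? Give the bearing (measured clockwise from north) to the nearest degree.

155°

Taking east as x and north as y: velocity relative to the water = (1.913, -1.087) m/s; the water relative to ground = (-1.400, 0.000) m/s.
Velocity relative to ground = (1.913, -1.087) + (-1.400, 0.000) = (0.513, -1.087) m/s.
Bearing = atan2(0.51, -1.09) = 154.73° clockwise from north.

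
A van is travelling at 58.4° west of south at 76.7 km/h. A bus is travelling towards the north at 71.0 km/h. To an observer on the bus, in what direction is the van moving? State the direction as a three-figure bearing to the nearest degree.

Taking east as x and north as y: van velocity = (-65.327, -40.190) km/h; bus velocity = (0.000, 71.000) km/h.
Velocity of van relative to bus = (-65.327, -40.190) − (0.000, 71.000) = (-65.327, -111.190) km/h.
Bearing = atan2(-65.33, -111.19) = 210.44° clockwise from north.

210°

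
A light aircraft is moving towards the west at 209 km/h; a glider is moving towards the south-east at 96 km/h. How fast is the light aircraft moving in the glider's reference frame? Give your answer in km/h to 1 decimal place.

285.1 km/h

Taking east as x and north as y: light aircraft velocity = (-209.000, 0.000) km/h; glider velocity = (67.882, -67.882) km/h.
Velocity of light aircraft relative to glider = (-209.000, 0.000) − (67.882, -67.882) = (-276.882, 67.882) km/h.
Magnitude = |(-276.882, 67.882)| = 285.082 km/h.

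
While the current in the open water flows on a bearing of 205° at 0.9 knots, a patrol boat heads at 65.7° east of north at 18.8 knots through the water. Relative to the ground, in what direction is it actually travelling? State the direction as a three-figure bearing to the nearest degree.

068°

Taking east as x and north as y: velocity relative to the water = (17.134, 7.736) knots; the water relative to ground = (-0.380, -0.816) knots.
Velocity relative to ground = (17.134, 7.736) + (-0.380, -0.816) = (16.754, 6.921) knots.
Bearing = atan2(16.75, 6.92) = 67.56° clockwise from north.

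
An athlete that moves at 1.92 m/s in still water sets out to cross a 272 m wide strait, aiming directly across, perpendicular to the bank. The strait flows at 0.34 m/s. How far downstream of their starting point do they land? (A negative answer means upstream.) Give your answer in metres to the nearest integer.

48 m

Perpendicular speed = 1.920 m/s; crossing time = 272 / 1.920 = 141.667 s.
Net downstream speed = 0.340 m/s.
Drift = 0.340 × 141.667 = 48.167 m (downstream).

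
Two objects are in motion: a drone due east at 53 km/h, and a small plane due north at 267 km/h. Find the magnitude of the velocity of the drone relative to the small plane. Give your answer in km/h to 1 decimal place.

Taking east as x and north as y: drone velocity = (53.000, 0.000) km/h; small plane velocity = (0.000, 267.000) km/h.
Velocity of drone relative to small plane = (53.000, 0.000) − (0.000, 267.000) = (53.000, -267.000) km/h.
Magnitude = |(53.000, -267.000)| = 272.209 km/h.

272.2 km/h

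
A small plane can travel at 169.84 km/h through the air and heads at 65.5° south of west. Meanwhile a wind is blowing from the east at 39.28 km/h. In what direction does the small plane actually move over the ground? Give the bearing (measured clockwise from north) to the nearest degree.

Taking east as x and north as y: velocity relative to the air = (-70.432, -154.548) km/h; the air relative to ground = (-39.280, 0.000) km/h.
Velocity relative to ground = (-70.432, -154.548) + (-39.280, 0.000) = (-109.712, -154.548) km/h.
Bearing = atan2(-109.71, -154.55) = 215.37° clockwise from north.

215°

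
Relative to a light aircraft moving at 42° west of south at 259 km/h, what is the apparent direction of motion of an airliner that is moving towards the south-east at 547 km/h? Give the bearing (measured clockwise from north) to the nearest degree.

Taking east as x and north as y: airliner velocity = (386.787, -386.787) km/h; light aircraft velocity = (-173.305, -192.475) km/h.
Velocity of airliner relative to light aircraft = (386.787, -386.787) − (-173.305, -192.475) = (560.092, -194.313) km/h.
Bearing = atan2(560.09, -194.31) = 109.13° clockwise from north.

109°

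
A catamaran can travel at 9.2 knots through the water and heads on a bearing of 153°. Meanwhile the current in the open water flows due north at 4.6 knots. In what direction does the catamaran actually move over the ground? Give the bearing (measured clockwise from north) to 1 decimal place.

Taking east as x and north as y: velocity relative to the water = (4.177, -8.197) knots; the water relative to ground = (0.000, 4.600) knots.
Velocity relative to ground = (4.177, -8.197) + (0.000, 4.600) = (4.177, -3.597) knots.
Bearing = atan2(4.18, -3.60) = 130.74° clockwise from north.

130.7°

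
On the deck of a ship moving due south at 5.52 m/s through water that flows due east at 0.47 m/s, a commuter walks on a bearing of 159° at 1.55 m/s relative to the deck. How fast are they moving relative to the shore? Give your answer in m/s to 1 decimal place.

In east/north components (m/s): commuter relative to ship = (0.555, -1.447); ship relative to water = (0.000, -5.520); water relative to ground = (0.470, 0.000).
Sum = (1.025, -6.967) m/s.
Speed = |(1.025, -6.967)| = 7.042 m/s.

7.0 m/s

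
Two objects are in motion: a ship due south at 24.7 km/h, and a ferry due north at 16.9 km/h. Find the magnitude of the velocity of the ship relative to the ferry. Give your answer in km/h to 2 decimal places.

Taking east as x and north as y: ship velocity = (0.000, -24.700) km/h; ferry velocity = (0.000, 16.900) km/h.
Velocity of ship relative to ferry = (0.000, -24.700) − (0.000, 16.900) = (0.000, -41.600) km/h.
Magnitude = |(0.000, -41.600)| = 41.600 km/h.

41.60 km/h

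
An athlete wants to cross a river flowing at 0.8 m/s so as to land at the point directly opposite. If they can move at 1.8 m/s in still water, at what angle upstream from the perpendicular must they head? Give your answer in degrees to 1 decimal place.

26.4°

To cancel the current, the upstream component of the athlete's velocity must equal the flow: 1.8 sin θ = 0.8.
sin θ = 0.8 / 1.8 = 0.4444.
θ = arcsin(0.4444) = 26.388°.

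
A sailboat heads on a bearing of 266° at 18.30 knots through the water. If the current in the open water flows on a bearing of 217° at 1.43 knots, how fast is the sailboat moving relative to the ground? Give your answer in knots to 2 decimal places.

19.27 knots

Taking east as x and north as y: velocity relative to the water = (-18.255, -1.277) knots; the water relative to ground = (-0.861, -1.142) knots.
Velocity relative to ground = (-18.255, -1.277) + (-0.861, -1.142) = (-19.116, -2.419) knots.
Speed = |(-19.116, -2.419)| = 19.268 knots.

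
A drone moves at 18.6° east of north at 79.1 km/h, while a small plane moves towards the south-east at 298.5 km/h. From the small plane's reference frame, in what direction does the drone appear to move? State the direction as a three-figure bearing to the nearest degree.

Taking east as x and north as y: drone velocity = (25.230, 74.968) km/h; small plane velocity = (211.071, -211.071) km/h.
Velocity of drone relative to small plane = (25.230, 74.968) − (211.071, -211.071) = (-185.842, 286.040) km/h.
Bearing = atan2(-185.84, 286.04) = 326.99° clockwise from north.

327°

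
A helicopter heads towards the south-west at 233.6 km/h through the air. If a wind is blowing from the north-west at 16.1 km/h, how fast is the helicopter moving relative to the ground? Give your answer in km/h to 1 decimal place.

Taking east as x and north as y: velocity relative to the air = (-165.180, -165.180) km/h; the air relative to ground = (11.384, -11.384) km/h.
Velocity relative to ground = (-165.180, -165.180) + (11.384, -11.384) = (-153.796, -176.565) km/h.
Speed = |(-153.796, -176.565)| = 234.154 km/h.

234.2 km/h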